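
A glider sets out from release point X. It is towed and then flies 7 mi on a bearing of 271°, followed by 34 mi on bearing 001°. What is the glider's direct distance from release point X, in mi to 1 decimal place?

34.7 mi

Leg 1 (271°, 7 mi): east 7 sin 271° = -7.00, north 7 cos 271° = 0.12
Leg 2 (001°, 34 mi): east 34 sin 1° = 0.59, north 34 cos 1° = 33.99
Net: -6.41 east, 34.12 north. Distance = √((-6.41)² + (34.12)²) = 34.713 mi.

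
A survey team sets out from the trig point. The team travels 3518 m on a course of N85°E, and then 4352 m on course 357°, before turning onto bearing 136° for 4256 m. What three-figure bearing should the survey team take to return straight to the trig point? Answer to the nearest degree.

256°

Leg 1 (N85°E, 3518 m): east 3518 sin 85° = 3504.61, north 3518 cos 85° = 306.61
Leg 2 (357°, 4352 m): east 4352 sin 357° = -227.77, north 4352 cos 357° = 4346.04
Leg 3 (136°, 4256 m): east 4256 sin 136° = 2956.47, north 4256 cos 136° = -3061.51
Net displacement: 6233.31 east, 1591.14 north. Direction back to start is (-6233.31, -1591.14): bearing = atan2(-6233.31, -1591.14) mod 360° = 255.68° ≈ 256°.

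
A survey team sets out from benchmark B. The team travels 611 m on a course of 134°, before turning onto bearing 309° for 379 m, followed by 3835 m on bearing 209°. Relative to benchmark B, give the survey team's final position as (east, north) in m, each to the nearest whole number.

(-1714, -3540)

Leg 1 (134°, 611 m): east 611 sin 134° = 439.52, north 611 cos 134° = -424.44
Leg 2 (309°, 379 m): east 379 sin 309° = -294.54, north 379 cos 309° = 238.51
Leg 3 (209°, 3835 m): east 3835 sin 209° = -1859.24, north 3835 cos 209° = -3354.17
Summing: -1714.27 m east, -3540.09 m north → (-1714, -3540).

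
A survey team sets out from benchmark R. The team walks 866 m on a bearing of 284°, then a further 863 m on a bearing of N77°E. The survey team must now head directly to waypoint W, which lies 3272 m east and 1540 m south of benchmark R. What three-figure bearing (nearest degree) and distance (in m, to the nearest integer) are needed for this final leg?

121°, 3805 m

Leg 1 (284°, 866 m): east 866 sin 284° = -840.28, north 866 cos 284° = 209.50
Leg 2 (N77°E, 863 m): east 863 sin 77° = 840.88, north 863 cos 77° = 194.13
Current position: (0.61, 403.64). Target: (3272, -1540). Remaining: Δeast = 3271.39, Δnorth = -1943.64.
Bearing = atan2(3271.39, -1943.64) mod 360° = 120.72°; distance = √((3271.39)² + (-1943.64)²) = 3805.227 m.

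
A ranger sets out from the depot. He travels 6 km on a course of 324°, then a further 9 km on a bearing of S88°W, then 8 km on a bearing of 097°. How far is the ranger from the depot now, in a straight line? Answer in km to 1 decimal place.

Leg 1 (324°, 6 km): east 6 sin 324° = -3.53, north 6 cos 324° = 4.85
Leg 2 (S88°W, 9 km): east 9 sin 268° = -8.99, north 9 cos 268° = -0.31
Leg 3 (097°, 8 km): east 8 sin 97° = 7.94, north 8 cos 97° = -0.97
Net: -4.58 east, 3.57 north. Distance = √((-4.58)² + (3.57)²) = 5.805 km.

5.8 km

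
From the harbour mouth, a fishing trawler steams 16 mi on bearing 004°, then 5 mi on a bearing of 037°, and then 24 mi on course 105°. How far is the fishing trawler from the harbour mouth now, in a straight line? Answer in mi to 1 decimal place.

Leg 1 (004°, 16 mi): east 16 sin 4° = 1.12, north 16 cos 4° = 15.96
Leg 2 (037°, 5 mi): east 5 sin 37° = 3.01, north 5 cos 37° = 3.99
Leg 3 (105°, 24 mi): east 24 sin 105° = 23.18, north 24 cos 105° = -6.21
Net: 27.31 east, 13.74 north. Distance = √((27.31)² + (13.74)²) = 30.570 mi.

30.6 mi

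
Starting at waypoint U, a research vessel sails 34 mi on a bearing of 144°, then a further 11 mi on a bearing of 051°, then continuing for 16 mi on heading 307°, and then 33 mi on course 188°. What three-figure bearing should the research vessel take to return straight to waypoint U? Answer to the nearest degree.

Leg 1 (144°, 34 mi): east 34 sin 144° = 19.98, north 34 cos 144° = -27.51
Leg 2 (051°, 11 mi): east 11 sin 51° = 8.55, north 11 cos 51° = 6.92
Leg 3 (307°, 16 mi): east 16 sin 307° = -12.78, north 16 cos 307° = 9.63
Leg 4 (188°, 33 mi): east 33 sin 188° = -4.59, north 33 cos 188° = -32.68
Net displacement: 11.16 east, -43.63 north. Direction back to start is (-11.16, 43.63): bearing = atan2(-11.16, 43.63) mod 360° = 345.65° ≈ 346°.

346°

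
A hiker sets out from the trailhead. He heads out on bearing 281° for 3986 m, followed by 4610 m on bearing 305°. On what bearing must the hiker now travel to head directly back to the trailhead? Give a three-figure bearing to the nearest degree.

Leg 1 (281°, 3986 m): east 3986 sin 281° = -3912.77, north 3986 cos 281° = 760.56
Leg 2 (305°, 4610 m): east 4610 sin 305° = -3776.29, north 4610 cos 305° = 2644.19
Net displacement: -7689.06 east, 3404.75 north. Direction back to start is (7689.06, -3404.75): bearing = atan2(7689.06, -3404.75) mod 360° = 113.88° ≈ 114°.

114°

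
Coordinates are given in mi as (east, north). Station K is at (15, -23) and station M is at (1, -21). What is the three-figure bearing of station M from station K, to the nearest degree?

278°

Δeast = 1 − 15 = -14.00; Δnorth = -21 − -23 = 2.00.
Bearing = atan2(Δeast, Δnorth) mod 360° = 278.13° ≈ 278°.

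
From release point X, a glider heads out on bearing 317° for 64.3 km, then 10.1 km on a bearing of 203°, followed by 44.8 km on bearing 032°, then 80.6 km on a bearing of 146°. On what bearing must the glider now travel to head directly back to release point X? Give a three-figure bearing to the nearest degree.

Leg 1 (317°, 64.3 km): east 64.3 sin 317° = -43.85, north 64.3 cos 317° = 47.03
Leg 2 (203°, 10.1 km): east 10.1 sin 203° = -3.95, north 10.1 cos 203° = -9.30
Leg 3 (032°, 44.8 km): east 44.8 sin 32° = 23.74, north 44.8 cos 32° = 37.99
Leg 4 (146°, 80.6 km): east 80.6 sin 146° = 45.07, north 80.6 cos 146° = -66.82
Net displacement: 21.01 east, 8.90 north. Direction back to start is (-21.01, -8.90): bearing = atan2(-21.01, -8.90) mod 360° = 247.04° ≈ 247°.

247°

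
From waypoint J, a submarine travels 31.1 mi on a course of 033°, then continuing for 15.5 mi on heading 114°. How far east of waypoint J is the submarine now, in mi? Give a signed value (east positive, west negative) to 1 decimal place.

31.1 mi

Leg 1 (033°, 31.1 mi): east 31.1 sin 33° = 16.94, north 31.1 cos 33° = 26.08
Leg 2 (114°, 15.5 mi): east 15.5 sin 114° = 14.16, north 15.5 cos 114° = -6.30
Net east component: 31.10 mi.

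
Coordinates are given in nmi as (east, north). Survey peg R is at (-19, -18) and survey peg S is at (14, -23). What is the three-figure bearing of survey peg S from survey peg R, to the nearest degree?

Δeast = 14 − -19 = 33.00; Δnorth = -23 − -18 = -5.00.
Bearing = atan2(Δeast, Δnorth) mod 360° = 98.62° ≈ 099°.

099°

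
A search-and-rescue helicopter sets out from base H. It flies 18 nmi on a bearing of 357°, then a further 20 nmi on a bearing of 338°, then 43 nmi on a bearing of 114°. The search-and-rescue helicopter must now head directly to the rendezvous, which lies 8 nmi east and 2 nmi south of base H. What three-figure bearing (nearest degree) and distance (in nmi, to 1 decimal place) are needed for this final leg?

227°, 31.1 nmi

Leg 1 (357°, 18 nmi): east 18 sin 357° = -0.94, north 18 cos 357° = 17.98
Leg 2 (338°, 20 nmi): east 20 sin 338° = -7.49, north 20 cos 338° = 18.54
Leg 3 (114°, 43 nmi): east 43 sin 114° = 39.28, north 43 cos 114° = -17.49
Current position: (30.85, 19.03). Target: (8, -2). Remaining: Δeast = -22.85, Δnorth = -21.03.
Bearing = atan2(-22.85, -21.03) mod 360° = 227.37°; distance = √((-22.85)² + (-21.03)²) = 31.053 nmi.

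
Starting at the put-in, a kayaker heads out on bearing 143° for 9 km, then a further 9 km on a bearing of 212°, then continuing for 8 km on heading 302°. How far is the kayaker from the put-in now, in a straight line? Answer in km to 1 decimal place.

12.2 km

Leg 1 (143°, 9 km): east 9 sin 143° = 5.42, north 9 cos 143° = -7.19
Leg 2 (212°, 9 km): east 9 sin 212° = -4.77, north 9 cos 212° = -7.63
Leg 3 (302°, 8 km): east 8 sin 302° = -6.78, north 8 cos 302° = 4.24
Net: -6.14 east, -10.58 north. Distance = √((-6.14)² + (-10.58)²) = 12.232 km.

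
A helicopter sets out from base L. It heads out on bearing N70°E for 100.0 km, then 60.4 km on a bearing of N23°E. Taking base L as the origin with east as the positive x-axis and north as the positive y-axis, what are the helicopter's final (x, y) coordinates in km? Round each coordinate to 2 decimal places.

Leg 1 (N70°E, 100.0 km): east 100.0 sin 70° = 93.97, north 100.0 cos 70° = 34.20
Leg 2 (N23°E, 60.4 km): east 60.4 sin 23° = 23.60, north 60.4 cos 23° = 55.60
Summing: 117.57 km east, 89.80 km north → (117.57, 89.80).

(117.57, 89.80)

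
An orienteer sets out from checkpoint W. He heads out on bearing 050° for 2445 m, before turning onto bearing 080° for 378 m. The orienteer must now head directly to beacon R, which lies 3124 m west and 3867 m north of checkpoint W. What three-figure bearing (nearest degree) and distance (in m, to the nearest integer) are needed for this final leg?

Leg 1 (050°, 2445 m): east 2445 sin 50° = 1872.98, north 2445 cos 50° = 1571.62
Leg 2 (080°, 378 m): east 378 sin 80° = 372.26, north 378 cos 80° = 65.64
Current position: (2245.24, 1637.25). Target: (-3124, 3867). Remaining: Δeast = -5369.24, Δnorth = 2229.75.
Bearing = atan2(-5369.24, 2229.75) mod 360° = 292.55°; distance = √((-5369.24)² + (2229.75)²) = 5813.816 m.

293°, 5814 m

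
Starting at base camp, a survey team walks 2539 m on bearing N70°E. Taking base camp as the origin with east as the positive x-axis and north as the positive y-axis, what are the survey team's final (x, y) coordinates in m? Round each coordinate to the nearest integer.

Leg 1 (N70°E, 2539 m): east 2539 sin 70° = 2385.88, north 2539 cos 70° = 868.39
Summing: 2385.88 m east, 868.39 m north → (2386, 868).

(2386, 868)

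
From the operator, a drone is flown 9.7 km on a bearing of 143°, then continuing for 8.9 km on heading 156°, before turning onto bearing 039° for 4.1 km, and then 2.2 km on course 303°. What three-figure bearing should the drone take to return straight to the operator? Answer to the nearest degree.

Leg 1 (143°, 9.7 km): east 9.7 sin 143° = 5.84, north 9.7 cos 143° = -7.75
Leg 2 (156°, 8.9 km): east 8.9 sin 156° = 3.62, north 8.9 cos 156° = -8.13
Leg 3 (039°, 4.1 km): east 4.1 sin 39° = 2.58, north 4.1 cos 39° = 3.19
Leg 4 (303°, 2.2 km): east 2.2 sin 303° = -1.85, north 2.2 cos 303° = 1.20
Net displacement: 10.19 east, -11.49 north. Direction back to start is (-10.19, 11.49): bearing = atan2(-10.19, 11.49) mod 360° = 318.43° ≈ 318°.

318°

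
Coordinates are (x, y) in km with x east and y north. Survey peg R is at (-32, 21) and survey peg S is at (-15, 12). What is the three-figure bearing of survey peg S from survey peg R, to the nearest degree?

118°

Δeast = -15 − -32 = 17.00; Δnorth = 12 − 21 = -9.00.
Bearing = atan2(Δeast, Δnorth) mod 360° = 117.90° ≈ 118°.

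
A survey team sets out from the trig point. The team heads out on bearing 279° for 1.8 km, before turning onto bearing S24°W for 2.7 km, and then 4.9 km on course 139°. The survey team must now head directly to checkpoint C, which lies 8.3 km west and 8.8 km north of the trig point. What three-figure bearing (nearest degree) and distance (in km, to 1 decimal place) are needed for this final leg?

330°, 17.0 km

Leg 1 (279°, 1.8 km): east 1.8 sin 279° = -1.78, north 1.8 cos 279° = 0.28
Leg 2 (S24°W, 2.7 km): east 2.7 sin 204° = -1.10, north 2.7 cos 204° = -2.47
Leg 3 (139°, 4.9 km): east 4.9 sin 139° = 3.21, north 4.9 cos 139° = -3.70
Current position: (0.34, -5.88). Target: (-8.3, 8.8). Remaining: Δeast = -8.64, Δnorth = 14.68.
Bearing = atan2(-8.64, 14.68) mod 360° = 329.53°; distance = √((-8.64)² + (14.68)²) = 17.036 km.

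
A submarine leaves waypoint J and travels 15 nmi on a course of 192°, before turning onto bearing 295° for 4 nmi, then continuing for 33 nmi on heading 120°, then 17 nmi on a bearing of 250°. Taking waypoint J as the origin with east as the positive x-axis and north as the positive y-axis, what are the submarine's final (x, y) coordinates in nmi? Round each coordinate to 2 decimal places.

(5.86, -35.30)

Leg 1 (192°, 15 nmi): east 15 sin 192° = -3.12, north 15 cos 192° = -14.67
Leg 2 (295°, 4 nmi): east 4 sin 295° = -3.63, north 4 cos 295° = 1.69
Leg 3 (120°, 33 nmi): east 33 sin 120° = 28.58, north 33 cos 120° = -16.50
Leg 4 (250°, 17 nmi): east 17 sin 250° = -15.97, north 17 cos 250° = -5.81
Summing: 5.86 nmi east, -35.30 nmi north → (5.86, -35.30).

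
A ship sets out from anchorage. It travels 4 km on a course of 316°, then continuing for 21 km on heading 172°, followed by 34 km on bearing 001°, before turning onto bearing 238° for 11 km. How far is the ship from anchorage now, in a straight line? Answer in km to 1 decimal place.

Leg 1 (316°, 4 km): east 4 sin 316° = -2.78, north 4 cos 316° = 2.88
Leg 2 (172°, 21 km): east 21 sin 172° = 2.92, north 21 cos 172° = -20.80
Leg 3 (001°, 34 km): east 34 sin 1° = 0.59, north 34 cos 1° = 33.99
Leg 4 (238°, 11 km): east 11 sin 238° = -9.33, north 11 cos 238° = -5.83
Net: -8.59 east, 10.25 north. Distance = √((-8.59)² + (10.25)²) = 13.372 km.

13.4 km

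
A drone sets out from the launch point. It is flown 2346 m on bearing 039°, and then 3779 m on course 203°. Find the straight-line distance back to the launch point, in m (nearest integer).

Leg 1 (039°, 2346 m): east 2346 sin 39° = 1476.39, north 2346 cos 39° = 1823.18
Leg 2 (203°, 3779 m): east 3779 sin 203° = -1476.57, north 3779 cos 203° = -3478.59
Net: -0.19 east, -1655.40 north. Distance = √((-0.19)² + (-1655.40)²) = 1655.403 m.

1655 m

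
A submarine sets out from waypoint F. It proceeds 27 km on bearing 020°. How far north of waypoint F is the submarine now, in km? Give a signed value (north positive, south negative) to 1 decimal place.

Leg 1 (020°, 27 km): east 27 sin 20° = 9.23, north 27 cos 20° = 25.37
Net north component: 25.37 km.

25.4 km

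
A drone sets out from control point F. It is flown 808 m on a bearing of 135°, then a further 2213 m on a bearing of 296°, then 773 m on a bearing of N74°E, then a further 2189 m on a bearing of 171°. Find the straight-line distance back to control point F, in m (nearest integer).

Leg 1 (135°, 808 m): east 808 sin 135° = 571.34, north 808 cos 135° = -571.34
Leg 2 (296°, 2213 m): east 2213 sin 296° = -1989.03, north 2213 cos 296° = 970.12
Leg 3 (N74°E, 773 m): east 773 sin 74° = 743.06, north 773 cos 74° = 213.07
Leg 4 (171°, 2189 m): east 2189 sin 171° = 342.44, north 2189 cos 171° = -2162.05
Net: -332.20 east, -1550.21 north. Distance = √((-332.20)² + (-1550.21)²) = 1585.403 m.

1585 m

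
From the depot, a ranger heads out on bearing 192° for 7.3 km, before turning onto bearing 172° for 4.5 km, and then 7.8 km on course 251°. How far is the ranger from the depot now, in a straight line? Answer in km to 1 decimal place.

Leg 1 (192°, 7.3 km): east 7.3 sin 192° = -1.52, north 7.3 cos 192° = -7.14
Leg 2 (172°, 4.5 km): east 4.5 sin 172° = 0.63, north 4.5 cos 172° = -4.46
Leg 3 (251°, 7.8 km): east 7.8 sin 251° = -7.38, north 7.8 cos 251° = -2.54
Net: -8.27 east, -14.14 north. Distance = √((-8.27)² + (-14.14)²) = 16.376 km.

16.4 km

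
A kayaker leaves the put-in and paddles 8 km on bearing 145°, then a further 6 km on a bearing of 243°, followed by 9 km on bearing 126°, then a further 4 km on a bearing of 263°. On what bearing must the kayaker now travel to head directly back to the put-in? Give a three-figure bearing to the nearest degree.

Leg 1 (145°, 8 km): east 8 sin 145° = 4.59, north 8 cos 145° = -6.55
Leg 2 (243°, 6 km): east 6 sin 243° = -5.35, north 6 cos 243° = -2.72
Leg 3 (126°, 9 km): east 9 sin 126° = 7.28, north 9 cos 126° = -5.29
Leg 4 (263°, 4 km): east 4 sin 263° = -3.97, north 4 cos 263° = -0.49
Net displacement: 2.55 east, -15.05 north. Direction back to start is (-2.55, 15.05): bearing = atan2(-2.55, 15.05) mod 360° = 350.37° ≈ 350°.

350°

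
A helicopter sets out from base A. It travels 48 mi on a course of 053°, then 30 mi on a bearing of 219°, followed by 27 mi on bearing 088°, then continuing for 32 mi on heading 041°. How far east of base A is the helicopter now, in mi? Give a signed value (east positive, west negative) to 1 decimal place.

Leg 1 (053°, 48 mi): east 48 sin 53° = 38.33, north 48 cos 53° = 28.89
Leg 2 (219°, 30 mi): east 30 sin 219° = -18.88, north 30 cos 219° = -23.31
Leg 3 (088°, 27 mi): east 27 sin 88° = 26.98, north 27 cos 88° = 0.94
Leg 4 (041°, 32 mi): east 32 sin 41° = 20.99, north 32 cos 41° = 24.15
Net east component: 67.43 mi.

67.4 mi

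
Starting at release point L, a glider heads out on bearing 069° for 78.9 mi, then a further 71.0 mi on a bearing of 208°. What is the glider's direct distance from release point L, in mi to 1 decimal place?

53.0 mi

Leg 1 (069°, 78.9 mi): east 78.9 sin 69° = 73.66, north 78.9 cos 69° = 28.28
Leg 2 (208°, 71.0 mi): east 71.0 sin 208° = -33.33, north 71.0 cos 208° = -62.69
Net: 40.33 east, -34.41 north. Distance = √((40.33)² + (-34.41)²) = 53.015 mi.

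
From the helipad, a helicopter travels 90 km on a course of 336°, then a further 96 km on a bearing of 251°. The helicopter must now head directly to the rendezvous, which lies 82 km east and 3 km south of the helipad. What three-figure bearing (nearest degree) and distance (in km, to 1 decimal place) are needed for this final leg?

104°, 216.2 km

Leg 1 (336°, 90 km): east 90 sin 336° = -36.61, north 90 cos 336° = 82.22
Leg 2 (251°, 96 km): east 96 sin 251° = -90.77, north 96 cos 251° = -31.25
Current position: (-127.38, 50.96). Target: (82, -3). Remaining: Δeast = 209.38, Δnorth = -53.96.
Bearing = atan2(209.38, -53.96) mod 360° = 104.45°; distance = √((209.38)² + (-53.96)²) = 216.219 km.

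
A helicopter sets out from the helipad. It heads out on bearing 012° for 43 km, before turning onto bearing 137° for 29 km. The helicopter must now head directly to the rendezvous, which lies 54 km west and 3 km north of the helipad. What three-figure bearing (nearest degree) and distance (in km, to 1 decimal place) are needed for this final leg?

Leg 1 (012°, 43 km): east 43 sin 12° = 8.94, north 43 cos 12° = 42.06
Leg 2 (137°, 29 km): east 29 sin 137° = 19.78, north 29 cos 137° = -21.21
Current position: (28.72, 20.85). Target: (-54, 3). Remaining: Δeast = -82.72, Δnorth = -17.85.
Bearing = atan2(-82.72, -17.85) mod 360° = 257.82°; distance = √((-82.72)² + (-17.85)²) = 84.622 km.

258°, 84.6 km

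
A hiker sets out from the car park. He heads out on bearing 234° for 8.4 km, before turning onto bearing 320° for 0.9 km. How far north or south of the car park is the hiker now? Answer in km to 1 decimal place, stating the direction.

Leg 1 (234°, 8.4 km): east 8.4 sin 234° = -6.80, north 8.4 cos 234° = -4.94
Leg 2 (320°, 0.9 km): east 0.9 sin 320° = -0.58, north 0.9 cos 320° = 0.69
Net north component: -4.25 km.

4.2 km south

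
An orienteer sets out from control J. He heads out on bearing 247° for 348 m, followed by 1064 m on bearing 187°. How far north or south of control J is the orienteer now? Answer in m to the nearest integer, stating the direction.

Leg 1 (247°, 348 m): east 348 sin 247° = -320.34, north 348 cos 247° = -135.97
Leg 2 (187°, 1064 m): east 1064 sin 187° = -129.67, north 1064 cos 187° = -1056.07
Net north component: -1192.04 m.

1192 m south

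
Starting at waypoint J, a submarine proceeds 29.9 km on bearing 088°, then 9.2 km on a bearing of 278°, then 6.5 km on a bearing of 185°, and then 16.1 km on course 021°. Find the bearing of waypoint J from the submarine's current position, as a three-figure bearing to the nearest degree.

247°

Leg 1 (088°, 29.9 km): east 29.9 sin 88° = 29.88, north 29.9 cos 88° = 1.04
Leg 2 (278°, 9.2 km): east 9.2 sin 278° = -9.11, north 9.2 cos 278° = 1.28
Leg 3 (185°, 6.5 km): east 6.5 sin 185° = -0.57, north 6.5 cos 185° = -6.48
Leg 4 (021°, 16.1 km): east 16.1 sin 21° = 5.77, north 16.1 cos 21° = 15.03
Net displacement: 25.97 east, 10.88 north. Direction back to start is (-25.97, -10.88): bearing = atan2(-25.97, -10.88) mod 360° = 247.27° ≈ 247°.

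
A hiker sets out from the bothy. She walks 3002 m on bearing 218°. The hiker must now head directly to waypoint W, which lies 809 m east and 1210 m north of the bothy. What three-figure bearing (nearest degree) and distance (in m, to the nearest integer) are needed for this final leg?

037°, 4455 m

Leg 1 (218°, 3002 m): east 3002 sin 218° = -1848.22, north 3002 cos 218° = -2365.61
Current position: (-1848.22, -2365.61). Target: (809, 1210). Remaining: Δeast = 2657.22, Δnorth = 3575.61.
Bearing = atan2(2657.22, 3575.61) mod 360° = 36.62°; distance = √((2657.22)² + (3575.61)²) = 4454.859 m.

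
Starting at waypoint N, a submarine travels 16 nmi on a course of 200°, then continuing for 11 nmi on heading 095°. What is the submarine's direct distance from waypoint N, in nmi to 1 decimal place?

16.9 nmi

Leg 1 (200°, 16 nmi): east 16 sin 200° = -5.47, north 16 cos 200° = -15.04
Leg 2 (095°, 11 nmi): east 11 sin 95° = 10.96, north 11 cos 95° = -0.96
Net: 5.49 east, -15.99 north. Distance = √((5.49)² + (-15.99)²) = 16.908 nmi.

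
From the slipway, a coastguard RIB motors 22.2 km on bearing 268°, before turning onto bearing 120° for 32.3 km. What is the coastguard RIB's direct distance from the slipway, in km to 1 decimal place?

Leg 1 (268°, 22.2 km): east 22.2 sin 268° = -22.19, north 22.2 cos 268° = -0.77
Leg 2 (120°, 32.3 km): east 32.3 sin 120° = 27.97, north 32.3 cos 120° = -16.15
Net: 5.79 east, -16.92 north. Distance = √((5.79)² + (-16.92)²) = 17.887 km.

17.9 km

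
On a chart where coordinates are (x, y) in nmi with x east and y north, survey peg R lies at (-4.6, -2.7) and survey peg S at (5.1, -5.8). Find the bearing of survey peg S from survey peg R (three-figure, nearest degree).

Δeast = 5.1 − -4.6 = 9.70; Δnorth = -5.8 − -2.7 = -3.10.
Bearing = atan2(Δeast, Δnorth) mod 360° = 107.72° ≈ 108°.

108°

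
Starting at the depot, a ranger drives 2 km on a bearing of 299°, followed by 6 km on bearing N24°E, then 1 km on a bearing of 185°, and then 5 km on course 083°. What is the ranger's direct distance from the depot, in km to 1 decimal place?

Leg 1 (299°, 2 km): east 2 sin 299° = -1.75, north 2 cos 299° = 0.97
Leg 2 (N24°E, 6 km): east 6 sin 24° = 2.44, north 6 cos 24° = 5.48
Leg 3 (185°, 1 km): east 1 sin 185° = -0.09, north 1 cos 185° = -1.00
Leg 4 (083°, 5 km): east 5 sin 83° = 4.96, north 5 cos 83° = 0.61
Net: 5.57 east, 6.06 north. Distance = √((5.57)² + (6.06)²) = 8.232 km.

8.2 km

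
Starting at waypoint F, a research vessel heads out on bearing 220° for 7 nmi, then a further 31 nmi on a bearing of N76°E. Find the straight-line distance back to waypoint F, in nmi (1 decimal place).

Leg 1 (220°, 7 nmi): east 7 sin 220° = -4.50, north 7 cos 220° = -5.36
Leg 2 (N76°E, 31 nmi): east 31 sin 76° = 30.08, north 31 cos 76° = 7.50
Net: 25.58 east, 2.14 north. Distance = √((25.58)² + (2.14)²) = 25.669 nmi.

25.7 nmi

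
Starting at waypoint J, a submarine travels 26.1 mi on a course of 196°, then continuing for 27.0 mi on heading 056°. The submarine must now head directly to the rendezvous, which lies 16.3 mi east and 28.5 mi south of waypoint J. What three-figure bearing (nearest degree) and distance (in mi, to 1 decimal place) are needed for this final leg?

177°, 18.5 mi

Leg 1 (196°, 26.1 mi): east 26.1 sin 196° = -7.19, north 26.1 cos 196° = -25.09
Leg 2 (056°, 27.0 mi): east 27.0 sin 56° = 22.38, north 27.0 cos 56° = 15.10
Current position: (15.19, -9.99). Target: (16.3, -28.5). Remaining: Δeast = 1.11, Δnorth = -18.51.
Bearing = atan2(1.11, -18.51) mod 360° = 176.57°; distance = √((1.11)² + (-18.51)²) = 18.543 mi.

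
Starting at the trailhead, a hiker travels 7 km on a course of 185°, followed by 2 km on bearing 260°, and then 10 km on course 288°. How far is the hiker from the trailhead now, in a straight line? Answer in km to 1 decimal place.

12.8 km

Leg 1 (185°, 7 km): east 7 sin 185° = -0.61, north 7 cos 185° = -6.97
Leg 2 (260°, 2 km): east 2 sin 260° = -1.97, north 2 cos 260° = -0.35
Leg 3 (288°, 10 km): east 10 sin 288° = -9.51, north 10 cos 288° = 3.09
Net: -12.09 east, -4.23 north. Distance = √((-12.09)² + (-4.23)²) = 12.809 km.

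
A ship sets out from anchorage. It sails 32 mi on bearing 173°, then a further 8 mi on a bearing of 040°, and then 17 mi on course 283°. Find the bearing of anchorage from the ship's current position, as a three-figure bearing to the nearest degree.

019°

Leg 1 (173°, 32 mi): east 32 sin 173° = 3.90, north 32 cos 173° = -31.76
Leg 2 (040°, 8 mi): east 8 sin 40° = 5.14, north 8 cos 40° = 6.13
Leg 3 (283°, 17 mi): east 17 sin 283° = -16.56, north 17 cos 283° = 3.82
Net displacement: -7.52 east, -21.81 north. Direction back to start is (7.52, 21.81): bearing = atan2(7.52, 21.81) mod 360° = 19.03° ≈ 019°.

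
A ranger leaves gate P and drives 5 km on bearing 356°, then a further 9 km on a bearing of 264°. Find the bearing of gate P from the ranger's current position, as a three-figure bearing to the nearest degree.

114°

Leg 1 (356°, 5 km): east 5 sin 356° = -0.35, north 5 cos 356° = 4.99
Leg 2 (264°, 9 km): east 9 sin 264° = -8.95, north 9 cos 264° = -0.94
Net displacement: -9.30 east, 4.05 north. Direction back to start is (9.30, -4.05): bearing = atan2(9.30, -4.05) mod 360° = 113.52° ≈ 114°.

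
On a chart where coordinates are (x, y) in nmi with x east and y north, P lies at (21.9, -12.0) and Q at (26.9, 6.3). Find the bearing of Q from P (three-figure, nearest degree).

015°

Δeast = 26.9 − 21.9 = 5.00; Δnorth = 6.3 − -12.0 = 18.30.
Bearing = atan2(Δeast, Δnorth) mod 360° = 15.28° ≈ 015°.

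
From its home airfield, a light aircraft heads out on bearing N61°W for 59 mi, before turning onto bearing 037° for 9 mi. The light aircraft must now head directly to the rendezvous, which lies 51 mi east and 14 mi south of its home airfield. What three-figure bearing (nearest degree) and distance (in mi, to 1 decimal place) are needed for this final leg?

Leg 1 (N61°W, 59 mi): east 59 sin 299° = -51.60, north 59 cos 299° = 28.60
Leg 2 (037°, 9 mi): east 9 sin 37° = 5.42, north 9 cos 37° = 7.19
Current position: (-46.19, 35.79). Target: (51, -14). Remaining: Δeast = 97.19, Δnorth = -49.79.
Bearing = atan2(97.19, -49.79) mod 360° = 117.13°; distance = √((97.19)² + (-49.79)²) = 109.199 mi.

117°, 109.2 mi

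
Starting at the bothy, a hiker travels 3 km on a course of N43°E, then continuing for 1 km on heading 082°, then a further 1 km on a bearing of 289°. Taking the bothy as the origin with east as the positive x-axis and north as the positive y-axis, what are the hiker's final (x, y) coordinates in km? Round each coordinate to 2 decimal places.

Leg 1 (N43°E, 3 km): east 3 sin 43° = 2.05, north 3 cos 43° = 2.19
Leg 2 (082°, 1 km): east 1 sin 82° = 0.99, north 1 cos 82° = 0.14
Leg 3 (289°, 1 km): east 1 sin 289° = -0.95, north 1 cos 289° = 0.33
Summing: 2.09 km east, 2.66 km north → (2.09, 2.66).

(2.09, 2.66)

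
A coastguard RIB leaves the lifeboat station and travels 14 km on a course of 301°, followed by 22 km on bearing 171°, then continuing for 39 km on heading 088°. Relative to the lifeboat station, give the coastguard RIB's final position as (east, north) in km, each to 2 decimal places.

Leg 1 (301°, 14 km): east 14 sin 301° = -12.00, north 14 cos 301° = 7.21
Leg 2 (171°, 22 km): east 22 sin 171° = 3.44, north 22 cos 171° = -21.73
Leg 3 (088°, 39 km): east 39 sin 88° = 38.98, north 39 cos 88° = 1.36
Summing: 30.42 km east, -13.16 km north → (30.42, -13.16).

(30.42, -13.16)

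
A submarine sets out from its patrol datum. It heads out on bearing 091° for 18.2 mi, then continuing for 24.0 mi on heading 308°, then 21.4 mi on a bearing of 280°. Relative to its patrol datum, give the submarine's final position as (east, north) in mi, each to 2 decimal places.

(-21.79, 18.17)

Leg 1 (091°, 18.2 mi): east 18.2 sin 91° = 18.20, north 18.2 cos 91° = -0.32
Leg 2 (308°, 24.0 mi): east 24.0 sin 308° = -18.91, north 24.0 cos 308° = 14.78
Leg 3 (280°, 21.4 mi): east 21.4 sin 280° = -21.07, north 21.4 cos 280° = 3.72
Summing: -21.79 mi east, 18.17 mi north → (-21.79, 18.17).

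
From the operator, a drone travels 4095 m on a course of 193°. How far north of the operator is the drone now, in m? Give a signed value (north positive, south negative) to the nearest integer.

Leg 1 (193°, 4095 m): east 4095 sin 193° = -921.17, north 4095 cos 193° = -3990.05
Net north component: -3990.05 m.

-3990 m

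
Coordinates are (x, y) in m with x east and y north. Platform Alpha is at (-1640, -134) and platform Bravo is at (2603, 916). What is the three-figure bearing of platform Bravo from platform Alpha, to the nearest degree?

Δeast = 2603 − -1640 = 4243.00; Δnorth = 916 − -134 = 1050.00.
Bearing = atan2(Δeast, Δnorth) mod 360° = 76.10° ≈ 076°.

076°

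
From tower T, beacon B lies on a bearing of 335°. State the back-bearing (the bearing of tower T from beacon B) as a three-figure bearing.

155°

Back-bearing = 335° − 180° = 155°.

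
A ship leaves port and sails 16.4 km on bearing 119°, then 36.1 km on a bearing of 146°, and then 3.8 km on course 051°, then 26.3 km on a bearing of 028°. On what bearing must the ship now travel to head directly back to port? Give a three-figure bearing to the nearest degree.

Leg 1 (119°, 16.4 km): east 16.4 sin 119° = 14.34, north 16.4 cos 119° = -7.95
Leg 2 (146°, 36.1 km): east 36.1 sin 146° = 20.19, north 36.1 cos 146° = -29.93
Leg 3 (051°, 3.8 km): east 3.8 sin 51° = 2.95, north 3.8 cos 51° = 2.39
Leg 4 (028°, 26.3 km): east 26.3 sin 28° = 12.35, north 26.3 cos 28° = 23.22
Net displacement: 49.83 east, -12.27 north. Direction back to start is (-49.83, 12.27): bearing = atan2(-49.83, 12.27) mod 360° = 283.83° ≈ 284°.

284°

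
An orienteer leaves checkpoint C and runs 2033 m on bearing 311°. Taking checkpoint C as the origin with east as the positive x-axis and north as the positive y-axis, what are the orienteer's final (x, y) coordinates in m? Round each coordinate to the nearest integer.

Leg 1 (311°, 2033 m): east 2033 sin 311° = -1534.32, north 2033 cos 311° = 1333.77
Summing: -1534.32 m east, 1333.77 m north → (-1534, 1334).

(-1534, 1334)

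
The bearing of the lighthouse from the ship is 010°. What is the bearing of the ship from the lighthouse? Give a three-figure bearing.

Back-bearing = 010° + 180° = 190°.

190°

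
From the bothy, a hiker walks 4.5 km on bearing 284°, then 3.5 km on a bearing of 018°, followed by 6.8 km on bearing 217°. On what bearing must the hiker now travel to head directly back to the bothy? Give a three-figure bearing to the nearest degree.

Leg 1 (284°, 4.5 km): east 4.5 sin 284° = -4.37, north 4.5 cos 284° = 1.09
Leg 2 (018°, 3.5 km): east 3.5 sin 18° = 1.08, north 3.5 cos 18° = 3.33
Leg 3 (217°, 6.8 km): east 6.8 sin 217° = -4.09, north 6.8 cos 217° = -5.43
Net displacement: -7.38 east, -1.01 north. Direction back to start is (7.38, 1.01): bearing = atan2(7.38, 1.01) mod 360° = 82.18° ≈ 082°.

082°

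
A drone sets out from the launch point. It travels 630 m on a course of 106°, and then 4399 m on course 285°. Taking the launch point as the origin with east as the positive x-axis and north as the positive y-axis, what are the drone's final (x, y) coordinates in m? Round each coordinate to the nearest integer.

(-3644, 965)

Leg 1 (106°, 630 m): east 630 sin 106° = 605.59, north 630 cos 106° = -173.65
Leg 2 (285°, 4399 m): east 4399 sin 285° = -4249.11, north 4399 cos 285° = 1138.54
Summing: -3643.51 m east, 964.89 m north → (-3644, 965).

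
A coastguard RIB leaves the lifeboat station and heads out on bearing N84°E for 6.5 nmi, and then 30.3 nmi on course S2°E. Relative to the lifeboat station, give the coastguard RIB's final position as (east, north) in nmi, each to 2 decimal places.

Leg 1 (N84°E, 6.5 nmi): east 6.5 sin 84° = 6.46, north 6.5 cos 84° = 0.68
Leg 2 (S2°E, 30.3 nmi): east 30.3 sin 178° = 1.06, north 30.3 cos 178° = -30.28
Summing: 7.52 nmi east, -29.60 nmi north → (7.52, -29.60).

(7.52, -29.60)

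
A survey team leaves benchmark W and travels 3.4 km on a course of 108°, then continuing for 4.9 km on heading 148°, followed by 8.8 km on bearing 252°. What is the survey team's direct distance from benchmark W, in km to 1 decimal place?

8.3 km

Leg 1 (108°, 3.4 km): east 3.4 sin 108° = 3.23, north 3.4 cos 108° = -1.05
Leg 2 (148°, 4.9 km): east 4.9 sin 148° = 2.60, north 4.9 cos 148° = -4.16
Leg 3 (252°, 8.8 km): east 8.8 sin 252° = -8.37, north 8.8 cos 252° = -2.72
Net: -2.54 east, -7.93 north. Distance = √((-2.54)² + (-7.93)²) = 8.322 km.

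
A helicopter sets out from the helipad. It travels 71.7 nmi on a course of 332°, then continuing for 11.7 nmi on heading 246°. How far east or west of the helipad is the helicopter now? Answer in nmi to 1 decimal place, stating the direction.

44.3 nmi west

Leg 1 (332°, 71.7 nmi): east 71.7 sin 332° = -33.66, north 71.7 cos 332° = 63.31
Leg 2 (246°, 11.7 nmi): east 11.7 sin 246° = -10.69, north 11.7 cos 246° = -4.76
Net east component: -44.35 nmi.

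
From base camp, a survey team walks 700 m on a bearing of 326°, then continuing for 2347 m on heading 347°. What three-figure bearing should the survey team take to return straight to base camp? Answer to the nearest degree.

Leg 1 (326°, 700 m): east 700 sin 326° = -391.44, north 700 cos 326° = 580.33
Leg 2 (347°, 2347 m): east 2347 sin 347° = -527.96, north 2347 cos 347° = 2286.85
Net displacement: -919.40 east, 2867.17 north. Direction back to start is (919.40, -2867.17): bearing = atan2(919.40, -2867.17) mod 360° = 162.22° ≈ 162°.

162°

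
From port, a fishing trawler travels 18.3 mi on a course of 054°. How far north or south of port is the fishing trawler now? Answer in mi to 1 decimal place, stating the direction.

Leg 1 (054°, 18.3 mi): east 18.3 sin 54° = 14.81, north 18.3 cos 54° = 10.76
Net north component: 10.76 mi.

10.8 mi north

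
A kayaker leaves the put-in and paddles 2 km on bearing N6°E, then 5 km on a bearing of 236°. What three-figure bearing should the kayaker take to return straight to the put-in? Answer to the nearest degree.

Leg 1 (N6°E, 2 km): east 2 sin 6° = 0.21, north 2 cos 6° = 1.99
Leg 2 (236°, 5 km): east 5 sin 236° = -4.15, north 5 cos 236° = -2.80
Net displacement: -3.94 east, -0.81 north. Direction back to start is (3.94, 0.81): bearing = atan2(3.94, 0.81) mod 360° = 78.41° ≈ 078°.

078°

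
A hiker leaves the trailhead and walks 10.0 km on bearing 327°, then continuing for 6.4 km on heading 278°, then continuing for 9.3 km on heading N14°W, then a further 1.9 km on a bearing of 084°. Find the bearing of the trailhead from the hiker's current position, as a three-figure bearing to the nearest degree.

Leg 1 (327°, 10.0 km): east 10.0 sin 327° = -5.45, north 10.0 cos 327° = 8.39
Leg 2 (278°, 6.4 km): east 6.4 sin 278° = -6.34, north 6.4 cos 278° = 0.89
Leg 3 (N14°W, 9.3 km): east 9.3 sin 346° = -2.25, north 9.3 cos 346° = 9.02
Leg 4 (084°, 1.9 km): east 1.9 sin 84° = 1.89, north 1.9 cos 84° = 0.20
Net displacement: -12.14 east, 18.50 north. Direction back to start is (12.14, -18.50): bearing = atan2(12.14, -18.50) mod 360° = 146.72° ≈ 147°.

147°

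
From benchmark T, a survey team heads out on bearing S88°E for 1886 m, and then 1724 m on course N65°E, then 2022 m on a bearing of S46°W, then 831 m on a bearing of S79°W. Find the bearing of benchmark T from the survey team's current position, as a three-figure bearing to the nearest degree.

Leg 1 (S88°E, 1886 m): east 1886 sin 92° = 1884.85, north 1886 cos 92° = -65.82
Leg 2 (N65°E, 1724 m): east 1724 sin 65° = 1562.47, north 1724 cos 65° = 728.59
Leg 3 (S46°W, 2022 m): east 2022 sin 226° = -1454.51, north 2022 cos 226° = -1404.60
Leg 4 (S79°W, 831 m): east 831 sin 259° = -815.73, north 831 cos 259° = -158.56
Net displacement: 1177.09 east, -900.39 north. Direction back to start is (-1177.09, 900.39): bearing = atan2(-1177.09, 900.39) mod 360° = 307.41° ≈ 307°.

307°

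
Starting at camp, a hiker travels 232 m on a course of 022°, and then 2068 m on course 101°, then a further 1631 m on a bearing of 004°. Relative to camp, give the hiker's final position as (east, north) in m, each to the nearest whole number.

Leg 1 (022°, 232 m): east 232 sin 22° = 86.91, north 232 cos 22° = 215.11
Leg 2 (101°, 2068 m): east 2068 sin 101° = 2030.01, north 2068 cos 101° = -394.59
Leg 3 (004°, 1631 m): east 1631 sin 4° = 113.77, north 1631 cos 4° = 1627.03
Summing: 2230.69 m east, 1447.54 m north → (2231, 1448).

(2231, 1448)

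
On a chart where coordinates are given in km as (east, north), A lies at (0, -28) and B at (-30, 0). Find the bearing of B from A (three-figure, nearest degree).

Δeast = -30 − 0 = -30.00; Δnorth = 0 − -28 = 28.00.
Bearing = atan2(Δeast, Δnorth) mod 360° = 313.03° ≈ 313°.

313°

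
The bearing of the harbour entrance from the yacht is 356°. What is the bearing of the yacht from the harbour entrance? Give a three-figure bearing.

176°

Back-bearing = 356° − 180° = 176°.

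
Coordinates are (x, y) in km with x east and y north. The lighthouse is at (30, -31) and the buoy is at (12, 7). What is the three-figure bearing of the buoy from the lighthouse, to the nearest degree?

335°

Δeast = 12 − 30 = -18.00; Δnorth = 7 − -31 = 38.00.
Bearing = atan2(Δeast, Δnorth) mod 360° = 334.65° ≈ 335°.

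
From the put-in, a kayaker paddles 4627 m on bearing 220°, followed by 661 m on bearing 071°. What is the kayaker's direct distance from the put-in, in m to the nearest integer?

Leg 1 (220°, 4627 m): east 4627 sin 220° = -2974.18, north 4627 cos 220° = -3544.49
Leg 2 (071°, 661 m): east 661 sin 71° = 624.99, north 661 cos 71° = 215.20
Net: -2349.19 east, -3329.29 north. Distance = √((-2349.19)² + (-3329.29)²) = 4074.659 m.

4075 m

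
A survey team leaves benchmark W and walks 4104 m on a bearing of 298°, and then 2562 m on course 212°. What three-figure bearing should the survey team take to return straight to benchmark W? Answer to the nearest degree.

Leg 1 (298°, 4104 m): east 4104 sin 298° = -3623.62, north 4104 cos 298° = 1926.71
Leg 2 (212°, 2562 m): east 2562 sin 212° = -1357.65, north 2562 cos 212° = -2172.70
Net displacement: -4981.27 east, -245.99 north. Direction back to start is (4981.27, 245.99): bearing = atan2(4981.27, 245.99) mod 360° = 87.17° ≈ 087°.

087°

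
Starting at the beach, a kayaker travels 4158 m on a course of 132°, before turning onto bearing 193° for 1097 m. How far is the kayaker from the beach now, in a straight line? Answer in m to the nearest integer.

4787 m

Leg 1 (132°, 4158 m): east 4158 sin 132° = 3090.00, north 4158 cos 132° = -2782.25
Leg 2 (193°, 1097 m): east 1097 sin 193° = -246.77, north 1097 cos 193° = -1068.88
Net: 2843.22 east, -3851.13 north. Distance = √((2843.22)² + (-3851.13)²) = 4786.974 m.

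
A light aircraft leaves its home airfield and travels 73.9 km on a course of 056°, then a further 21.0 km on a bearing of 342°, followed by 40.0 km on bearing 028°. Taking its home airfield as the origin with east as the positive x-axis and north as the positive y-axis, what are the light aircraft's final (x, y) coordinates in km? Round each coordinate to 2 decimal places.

(73.56, 96.61)

Leg 1 (056°, 73.9 km): east 73.9 sin 56° = 61.27, north 73.9 cos 56° = 41.32
Leg 2 (342°, 21.0 km): east 21.0 sin 342° = -6.49, north 21.0 cos 342° = 19.97
Leg 3 (028°, 40.0 km): east 40.0 sin 28° = 18.78, north 40.0 cos 28° = 35.32
Summing: 73.56 km east, 96.61 km north → (73.56, 96.61).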